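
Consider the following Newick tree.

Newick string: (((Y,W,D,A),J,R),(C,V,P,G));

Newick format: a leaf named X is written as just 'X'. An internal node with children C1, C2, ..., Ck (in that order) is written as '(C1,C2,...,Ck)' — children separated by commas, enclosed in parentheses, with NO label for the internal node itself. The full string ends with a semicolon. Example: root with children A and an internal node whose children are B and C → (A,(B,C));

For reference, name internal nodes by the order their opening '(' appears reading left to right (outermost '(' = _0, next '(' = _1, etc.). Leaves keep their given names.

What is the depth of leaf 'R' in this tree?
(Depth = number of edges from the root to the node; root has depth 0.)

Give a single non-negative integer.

Answer: 2

Derivation:
Newick: (((Y,W,D,A),J,R),(C,V,P,G));
Naming internals by '(' encounter order: outermost '(' = _0, next = _1, ...
Query node: R
Path from root: _0 -> _1 -> R
Depth of R: 2 (number of edges from root)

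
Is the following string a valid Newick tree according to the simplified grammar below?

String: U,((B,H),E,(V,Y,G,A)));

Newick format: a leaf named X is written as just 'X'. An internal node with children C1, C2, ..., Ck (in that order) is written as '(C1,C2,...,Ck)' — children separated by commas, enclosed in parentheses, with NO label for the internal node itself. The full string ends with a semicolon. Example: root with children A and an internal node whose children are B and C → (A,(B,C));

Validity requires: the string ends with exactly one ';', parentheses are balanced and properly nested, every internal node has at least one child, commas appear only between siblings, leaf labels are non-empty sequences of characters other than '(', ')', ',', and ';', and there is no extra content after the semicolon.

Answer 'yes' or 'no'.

Input: U,((B,H),E,(V,Y,G,A)));
Paren balance: 3 '(' vs 4 ')' MISMATCH
Ends with single ';': True
Full parse: FAILS (extra content after tree at pos 1)
Valid: False

Answer: no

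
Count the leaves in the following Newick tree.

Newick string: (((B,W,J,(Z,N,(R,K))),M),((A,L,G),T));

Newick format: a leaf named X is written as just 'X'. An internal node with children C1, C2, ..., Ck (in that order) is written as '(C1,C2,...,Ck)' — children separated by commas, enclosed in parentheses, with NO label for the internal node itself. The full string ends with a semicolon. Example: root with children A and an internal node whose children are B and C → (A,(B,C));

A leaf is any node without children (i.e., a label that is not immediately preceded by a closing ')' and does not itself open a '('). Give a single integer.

Newick: (((B,W,J,(Z,N,(R,K))),M),((A,L,G),T));
Scan left-to-right; a leaf is any maximal label run not followed by '(':
  pos 3: leaf 'B' → count = 1
  pos 5: leaf 'W' → count = 2
  pos 7: leaf 'J' → count = 3
  pos 10: leaf 'Z' → count = 4
  pos 12: leaf 'N' → count = 5
  pos 15: leaf 'R' → count = 6
  pos 17: leaf 'K' → count = 7
  pos 22: leaf 'M' → count = 8
  pos 27: leaf 'A' → count = 9
  pos 29: leaf 'L' → count = 10
  pos 31: leaf 'G' → count = 11
  pos 34: leaf 'T' → count = 12
Total leaves: 12

Answer: 12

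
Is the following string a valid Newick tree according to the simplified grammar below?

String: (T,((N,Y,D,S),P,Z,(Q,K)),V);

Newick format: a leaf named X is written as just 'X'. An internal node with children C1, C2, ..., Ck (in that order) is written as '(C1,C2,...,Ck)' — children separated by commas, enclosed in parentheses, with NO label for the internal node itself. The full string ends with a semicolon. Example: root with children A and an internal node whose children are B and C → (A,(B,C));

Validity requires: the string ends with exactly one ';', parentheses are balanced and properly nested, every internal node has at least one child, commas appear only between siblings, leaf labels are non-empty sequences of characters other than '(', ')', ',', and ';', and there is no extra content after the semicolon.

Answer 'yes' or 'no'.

Answer: yes

Derivation:
Input: (T,((N,Y,D,S),P,Z,(Q,K)),V);
Paren balance: 4 '(' vs 4 ')' OK
Ends with single ';': True
Full parse: OK
Valid: True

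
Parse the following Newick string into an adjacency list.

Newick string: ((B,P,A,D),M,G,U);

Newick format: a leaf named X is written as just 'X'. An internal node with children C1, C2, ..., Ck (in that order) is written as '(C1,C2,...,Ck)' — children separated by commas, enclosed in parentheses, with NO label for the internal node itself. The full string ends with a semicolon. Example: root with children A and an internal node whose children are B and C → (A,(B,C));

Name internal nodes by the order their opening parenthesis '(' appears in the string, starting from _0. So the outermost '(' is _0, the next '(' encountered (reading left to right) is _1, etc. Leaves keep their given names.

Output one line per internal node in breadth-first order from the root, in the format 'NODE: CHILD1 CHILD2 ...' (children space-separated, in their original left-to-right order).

Input: ((B,P,A,D),M,G,U);
Scanning left-to-right, naming '(' by encounter order:
  pos 0: '(' -> open internal node _0 (depth 1)
  pos 1: '(' -> open internal node _1 (depth 2)
  pos 9: ')' -> close internal node _1 (now at depth 1)
  pos 16: ')' -> close internal node _0 (now at depth 0)
Total internal nodes: 2
BFS adjacency from root:
  _0: _1 M G U
  _1: B P A D

Answer: _0: _1 M G U
_1: B P A D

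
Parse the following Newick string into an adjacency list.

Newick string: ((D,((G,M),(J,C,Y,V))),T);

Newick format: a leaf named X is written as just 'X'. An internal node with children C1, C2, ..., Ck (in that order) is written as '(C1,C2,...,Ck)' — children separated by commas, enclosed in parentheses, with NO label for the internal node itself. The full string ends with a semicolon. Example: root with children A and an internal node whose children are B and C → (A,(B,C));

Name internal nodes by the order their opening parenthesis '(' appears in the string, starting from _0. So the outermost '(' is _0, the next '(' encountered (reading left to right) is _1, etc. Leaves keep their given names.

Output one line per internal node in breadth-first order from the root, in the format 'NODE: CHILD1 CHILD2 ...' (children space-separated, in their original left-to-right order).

Input: ((D,((G,M),(J,C,Y,V))),T);
Scanning left-to-right, naming '(' by encounter order:
  pos 0: '(' -> open internal node _0 (depth 1)
  pos 1: '(' -> open internal node _1 (depth 2)
  pos 4: '(' -> open internal node _2 (depth 3)
  pos 5: '(' -> open internal node _3 (depth 4)
  pos 9: ')' -> close internal node _3 (now at depth 3)
  pos 11: '(' -> open internal node _4 (depth 4)
  pos 19: ')' -> close internal node _4 (now at depth 3)
  pos 20: ')' -> close internal node _2 (now at depth 2)
  pos 21: ')' -> close internal node _1 (now at depth 1)
  pos 24: ')' -> close internal node _0 (now at depth 0)
Total internal nodes: 5
BFS adjacency from root:
  _0: _1 T
  _1: D _2
  _2: _3 _4
  _3: G M
  _4: J C Y V

Answer: _0: _1 T
_1: D _2
_2: _3 _4
_3: G M
_4: J C Y V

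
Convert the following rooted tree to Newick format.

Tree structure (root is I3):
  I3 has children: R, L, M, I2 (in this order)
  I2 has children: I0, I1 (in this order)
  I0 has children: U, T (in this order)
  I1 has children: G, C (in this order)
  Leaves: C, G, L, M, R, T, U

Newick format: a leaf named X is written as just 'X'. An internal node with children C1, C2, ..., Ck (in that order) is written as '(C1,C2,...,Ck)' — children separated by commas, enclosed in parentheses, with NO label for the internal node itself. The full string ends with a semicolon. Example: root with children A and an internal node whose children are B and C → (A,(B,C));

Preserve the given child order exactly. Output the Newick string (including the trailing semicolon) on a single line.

Answer: (R,L,M,((U,T),(G,C)));

Derivation:
internal I3 with children ['R', 'L', 'M', 'I2']
  leaf 'R' → 'R'
  leaf 'L' → 'L'
  leaf 'M' → 'M'
  internal I2 with children ['I0', 'I1']
    internal I0 with children ['U', 'T']
      leaf 'U' → 'U'
      leaf 'T' → 'T'
    → '(U,T)'
    internal I1 with children ['G', 'C']
      leaf 'G' → 'G'
      leaf 'C' → 'C'
    → '(G,C)'
  → '((U,T),(G,C))'
→ '(R,L,M,((U,T),(G,C)))'
Final: (R,L,M,((U,T),(G,C)));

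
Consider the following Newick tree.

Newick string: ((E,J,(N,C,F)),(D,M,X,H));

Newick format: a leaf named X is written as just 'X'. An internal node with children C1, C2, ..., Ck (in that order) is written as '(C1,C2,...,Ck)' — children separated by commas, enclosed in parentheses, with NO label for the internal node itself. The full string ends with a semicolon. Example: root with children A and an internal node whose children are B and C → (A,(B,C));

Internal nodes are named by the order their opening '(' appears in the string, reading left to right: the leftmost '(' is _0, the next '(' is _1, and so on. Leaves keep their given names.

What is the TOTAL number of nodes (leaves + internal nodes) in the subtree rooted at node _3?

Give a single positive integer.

Answer: 5

Derivation:
Newick: ((E,J,(N,C,F)),(D,M,X,H));
Locate _3: it is the '(' at position 15 (the 4th '(' reading left to right).
Query: subtree rooted at _3
_3: subtree_size = 1 + 4
  D: subtree_size = 1 + 0
  M: subtree_size = 1 + 0
  X: subtree_size = 1 + 0
  H: subtree_size = 1 + 0
Total subtree size of _3: 5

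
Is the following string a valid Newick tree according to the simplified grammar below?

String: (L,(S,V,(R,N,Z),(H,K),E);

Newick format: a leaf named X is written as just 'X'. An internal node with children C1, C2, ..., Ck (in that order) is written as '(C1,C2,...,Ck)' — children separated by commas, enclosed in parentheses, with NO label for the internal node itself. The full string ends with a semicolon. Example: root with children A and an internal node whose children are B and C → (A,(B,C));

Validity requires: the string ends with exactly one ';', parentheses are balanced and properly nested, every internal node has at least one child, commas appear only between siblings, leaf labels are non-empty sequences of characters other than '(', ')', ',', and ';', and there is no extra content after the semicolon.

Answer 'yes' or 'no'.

Answer: no

Derivation:
Input: (L,(S,V,(R,N,Z),(H,K),E);
Paren balance: 4 '(' vs 3 ')' MISMATCH
Ends with single ';': True
Full parse: FAILS (expected , or ) at pos 24)
Valid: False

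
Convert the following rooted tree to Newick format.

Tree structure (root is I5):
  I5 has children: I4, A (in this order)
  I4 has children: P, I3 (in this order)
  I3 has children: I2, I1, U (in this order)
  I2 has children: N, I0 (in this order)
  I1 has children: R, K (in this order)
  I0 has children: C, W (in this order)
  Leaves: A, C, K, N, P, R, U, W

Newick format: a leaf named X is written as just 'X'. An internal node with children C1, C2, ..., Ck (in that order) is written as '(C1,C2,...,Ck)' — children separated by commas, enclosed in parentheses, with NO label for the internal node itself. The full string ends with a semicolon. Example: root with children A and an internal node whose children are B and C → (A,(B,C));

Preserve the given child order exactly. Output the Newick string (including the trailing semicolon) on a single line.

internal I5 with children ['I4', 'A']
  internal I4 with children ['P', 'I3']
    leaf 'P' → 'P'
    internal I3 with children ['I2', 'I1', 'U']
      internal I2 with children ['N', 'I0']
        leaf 'N' → 'N'
        internal I0 with children ['C', 'W']
          leaf 'C' → 'C'
          leaf 'W' → 'W'
        → '(C,W)'
      → '(N,(C,W))'
      internal I1 with children ['R', 'K']
        leaf 'R' → 'R'
        leaf 'K' → 'K'
      → '(R,K)'
      leaf 'U' → 'U'
    → '((N,(C,W)),(R,K),U)'
  → '(P,((N,(C,W)),(R,K),U))'
  leaf 'A' → 'A'
→ '((P,((N,(C,W)),(R,K),U)),A)'
Final: ((P,((N,(C,W)),(R,K),U)),A);

Answer: ((P,((N,(C,W)),(R,K),U)),A);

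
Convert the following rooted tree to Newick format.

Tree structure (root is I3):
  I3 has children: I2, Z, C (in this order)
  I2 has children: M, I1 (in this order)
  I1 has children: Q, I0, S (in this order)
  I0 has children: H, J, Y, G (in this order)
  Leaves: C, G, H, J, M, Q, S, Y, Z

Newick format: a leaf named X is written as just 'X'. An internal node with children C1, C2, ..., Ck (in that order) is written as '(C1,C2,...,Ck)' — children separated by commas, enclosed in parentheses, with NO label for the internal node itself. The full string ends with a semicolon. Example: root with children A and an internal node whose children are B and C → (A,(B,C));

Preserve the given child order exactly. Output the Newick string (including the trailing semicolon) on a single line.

Answer: ((M,(Q,(H,J,Y,G),S)),Z,C);

Derivation:
internal I3 with children ['I2', 'Z', 'C']
  internal I2 with children ['M', 'I1']
    leaf 'M' → 'M'
    internal I1 with children ['Q', 'I0', 'S']
      leaf 'Q' → 'Q'
      internal I0 with children ['H', 'J', 'Y', 'G']
        leaf 'H' → 'H'
        leaf 'J' → 'J'
        leaf 'Y' → 'Y'
        leaf 'G' → 'G'
      → '(H,J,Y,G)'
      leaf 'S' → 'S'
    → '(Q,(H,J,Y,G),S)'
  → '(M,(Q,(H,J,Y,G),S))'
  leaf 'Z' → 'Z'
  leaf 'C' → 'C'
→ '((M,(Q,(H,J,Y,G),S)),Z,C)'
Final: ((M,(Q,(H,J,Y,G),S)),Z,C);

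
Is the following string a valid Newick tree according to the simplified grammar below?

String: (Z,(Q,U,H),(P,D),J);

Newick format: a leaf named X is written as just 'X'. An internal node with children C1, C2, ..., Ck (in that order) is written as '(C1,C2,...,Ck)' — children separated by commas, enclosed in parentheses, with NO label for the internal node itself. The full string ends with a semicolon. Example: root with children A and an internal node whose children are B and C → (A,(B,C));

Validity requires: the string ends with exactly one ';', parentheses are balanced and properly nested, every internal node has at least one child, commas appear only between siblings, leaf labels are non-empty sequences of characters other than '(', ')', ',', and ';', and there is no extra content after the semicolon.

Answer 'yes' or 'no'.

Answer: yes

Derivation:
Input: (Z,(Q,U,H),(P,D),J);
Paren balance: 3 '(' vs 3 ')' OK
Ends with single ';': True
Full parse: OK
Valid: True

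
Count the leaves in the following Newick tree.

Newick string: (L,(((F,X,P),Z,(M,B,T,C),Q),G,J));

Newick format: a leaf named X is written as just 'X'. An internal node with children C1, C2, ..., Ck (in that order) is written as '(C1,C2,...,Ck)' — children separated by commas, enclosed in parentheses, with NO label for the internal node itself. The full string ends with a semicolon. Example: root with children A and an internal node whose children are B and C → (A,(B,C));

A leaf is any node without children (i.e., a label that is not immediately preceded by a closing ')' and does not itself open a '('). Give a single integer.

Newick: (L,(((F,X,P),Z,(M,B,T,C),Q),G,J));
Scan left-to-right; a leaf is any maximal label run not followed by '(':
  pos 1: leaf 'L' → count = 1
  pos 6: leaf 'F' → count = 2
  pos 8: leaf 'X' → count = 3
  pos 10: leaf 'P' → count = 4
  pos 13: leaf 'Z' → count = 5
  pos 16: leaf 'M' → count = 6
  pos 18: leaf 'B' → count = 7
  pos 20: leaf 'T' → count = 8
  pos 22: leaf 'C' → count = 9
  pos 25: leaf 'Q' → count = 10
  pos 28: leaf 'G' → count = 11
  pos 30: leaf 'J' → count = 12
Total leaves: 12

Answer: 12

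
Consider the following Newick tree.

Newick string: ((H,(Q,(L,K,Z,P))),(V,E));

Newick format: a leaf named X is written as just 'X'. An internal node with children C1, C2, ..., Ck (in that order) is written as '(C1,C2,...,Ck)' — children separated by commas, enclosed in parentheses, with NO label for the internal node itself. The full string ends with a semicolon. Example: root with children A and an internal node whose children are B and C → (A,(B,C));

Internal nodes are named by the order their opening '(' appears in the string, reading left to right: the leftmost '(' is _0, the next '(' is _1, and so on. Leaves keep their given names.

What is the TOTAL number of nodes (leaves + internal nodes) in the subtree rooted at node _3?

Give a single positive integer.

Newick: ((H,(Q,(L,K,Z,P))),(V,E));
Locate _3: it is the '(' at position 7 (the 4th '(' reading left to right).
Query: subtree rooted at _3
_3: subtree_size = 1 + 4
  L: subtree_size = 1 + 0
  K: subtree_size = 1 + 0
  Z: subtree_size = 1 + 0
  P: subtree_size = 1 + 0
Total subtree size of _3: 5

Answer: 5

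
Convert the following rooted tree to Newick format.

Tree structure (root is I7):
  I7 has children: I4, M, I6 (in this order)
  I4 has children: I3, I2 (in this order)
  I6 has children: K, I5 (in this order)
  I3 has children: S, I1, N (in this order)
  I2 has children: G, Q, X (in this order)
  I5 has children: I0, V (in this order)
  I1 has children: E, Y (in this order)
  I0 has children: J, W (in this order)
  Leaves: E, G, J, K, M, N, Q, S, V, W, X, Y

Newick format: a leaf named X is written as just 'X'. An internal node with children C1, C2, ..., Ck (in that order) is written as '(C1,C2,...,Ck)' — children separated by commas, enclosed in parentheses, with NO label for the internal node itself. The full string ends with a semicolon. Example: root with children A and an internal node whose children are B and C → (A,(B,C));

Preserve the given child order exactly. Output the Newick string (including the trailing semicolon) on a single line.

internal I7 with children ['I4', 'M', 'I6']
  internal I4 with children ['I3', 'I2']
    internal I3 with children ['S', 'I1', 'N']
      leaf 'S' → 'S'
      internal I1 with children ['E', 'Y']
        leaf 'E' → 'E'
        leaf 'Y' → 'Y'
      → '(E,Y)'
      leaf 'N' → 'N'
    → '(S,(E,Y),N)'
    internal I2 with children ['G', 'Q', 'X']
      leaf 'G' → 'G'
      leaf 'Q' → 'Q'
      leaf 'X' → 'X'
    → '(G,Q,X)'
  → '((S,(E,Y),N),(G,Q,X))'
  leaf 'M' → 'M'
  internal I6 with children ['K', 'I5']
    leaf 'K' → 'K'
    internal I5 with children ['I0', 'V']
      internal I0 with children ['J', 'W']
        leaf 'J' → 'J'
        leaf 'W' → 'W'
      → '(J,W)'
      leaf 'V' → 'V'
    → '((J,W),V)'
  → '(K,((J,W),V))'
→ '(((S,(E,Y),N),(G,Q,X)),M,(K,((J,W),V)))'
Final: (((S,(E,Y),N),(G,Q,X)),M,(K,((J,W),V)));

Answer: (((S,(E,Y),N),(G,Q,X)),M,(K,((J,W),V)));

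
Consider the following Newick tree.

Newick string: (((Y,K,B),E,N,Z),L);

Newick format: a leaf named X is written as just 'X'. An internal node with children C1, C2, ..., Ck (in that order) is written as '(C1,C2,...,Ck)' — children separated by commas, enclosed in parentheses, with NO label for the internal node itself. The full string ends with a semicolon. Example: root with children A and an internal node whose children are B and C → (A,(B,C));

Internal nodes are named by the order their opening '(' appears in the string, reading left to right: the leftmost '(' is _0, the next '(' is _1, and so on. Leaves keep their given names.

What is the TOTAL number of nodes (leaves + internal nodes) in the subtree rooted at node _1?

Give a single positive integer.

Answer: 8

Derivation:
Newick: (((Y,K,B),E,N,Z),L);
Locate _1: it is the '(' at position 1 (the 2nd '(' reading left to right).
Query: subtree rooted at _1
_1: subtree_size = 1 + 7
  _2: subtree_size = 1 + 3
    Y: subtree_size = 1 + 0
    K: subtree_size = 1 + 0
    B: subtree_size = 1 + 0
  E: subtree_size = 1 + 0
  N: subtree_size = 1 + 0
  Z: subtree_size = 1 + 0
Total subtree size of _1: 8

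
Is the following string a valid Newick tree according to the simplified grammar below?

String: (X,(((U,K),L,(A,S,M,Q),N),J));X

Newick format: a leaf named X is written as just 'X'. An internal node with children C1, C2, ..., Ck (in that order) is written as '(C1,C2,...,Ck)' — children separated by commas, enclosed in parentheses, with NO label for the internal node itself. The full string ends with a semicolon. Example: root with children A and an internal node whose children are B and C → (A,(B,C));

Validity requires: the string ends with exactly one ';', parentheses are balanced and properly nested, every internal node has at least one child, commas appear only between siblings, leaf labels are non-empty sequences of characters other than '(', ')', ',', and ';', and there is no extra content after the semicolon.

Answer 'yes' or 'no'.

Answer: no

Derivation:
Input: (X,(((U,K),L,(A,S,M,Q),N),J));X
Paren balance: 5 '(' vs 5 ')' OK
Ends with single ';': False
Full parse: FAILS (must end with ;)
Valid: False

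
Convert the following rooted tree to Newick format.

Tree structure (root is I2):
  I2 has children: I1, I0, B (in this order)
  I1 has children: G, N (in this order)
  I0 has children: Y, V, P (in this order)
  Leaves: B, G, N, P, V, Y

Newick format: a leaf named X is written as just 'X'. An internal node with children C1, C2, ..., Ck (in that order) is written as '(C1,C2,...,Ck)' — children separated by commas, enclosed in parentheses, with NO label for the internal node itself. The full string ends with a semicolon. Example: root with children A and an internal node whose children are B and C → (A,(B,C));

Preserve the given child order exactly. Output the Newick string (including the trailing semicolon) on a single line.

Answer: ((G,N),(Y,V,P),B);

Derivation:
internal I2 with children ['I1', 'I0', 'B']
  internal I1 with children ['G', 'N']
    leaf 'G' → 'G'
    leaf 'N' → 'N'
  → '(G,N)'
  internal I0 with children ['Y', 'V', 'P']
    leaf 'Y' → 'Y'
    leaf 'V' → 'V'
    leaf 'P' → 'P'
  → '(Y,V,P)'
  leaf 'B' → 'B'
→ '((G,N),(Y,V,P),B)'
Final: ((G,N),(Y,V,P),B);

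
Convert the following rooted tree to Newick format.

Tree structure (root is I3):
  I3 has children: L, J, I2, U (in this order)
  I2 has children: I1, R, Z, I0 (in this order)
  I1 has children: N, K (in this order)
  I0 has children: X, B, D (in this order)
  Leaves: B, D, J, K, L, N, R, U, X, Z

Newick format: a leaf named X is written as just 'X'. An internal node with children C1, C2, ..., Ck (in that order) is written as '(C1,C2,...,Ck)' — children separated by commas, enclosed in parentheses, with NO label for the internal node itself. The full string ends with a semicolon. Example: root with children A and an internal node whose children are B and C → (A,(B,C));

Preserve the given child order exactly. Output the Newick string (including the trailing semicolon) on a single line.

internal I3 with children ['L', 'J', 'I2', 'U']
  leaf 'L' → 'L'
  leaf 'J' → 'J'
  internal I2 with children ['I1', 'R', 'Z', 'I0']
    internal I1 with children ['N', 'K']
      leaf 'N' → 'N'
      leaf 'K' → 'K'
    → '(N,K)'
    leaf 'R' → 'R'
    leaf 'Z' → 'Z'
    internal I0 with children ['X', 'B', 'D']
      leaf 'X' → 'X'
      leaf 'B' → 'B'
      leaf 'D' → 'D'
    → '(X,B,D)'
  → '((N,K),R,Z,(X,B,D))'
  leaf 'U' → 'U'
→ '(L,J,((N,K),R,Z,(X,B,D)),U)'
Final: (L,J,((N,K),R,Z,(X,B,D)),U);

Answer: (L,J,((N,K),R,Z,(X,B,D)),U);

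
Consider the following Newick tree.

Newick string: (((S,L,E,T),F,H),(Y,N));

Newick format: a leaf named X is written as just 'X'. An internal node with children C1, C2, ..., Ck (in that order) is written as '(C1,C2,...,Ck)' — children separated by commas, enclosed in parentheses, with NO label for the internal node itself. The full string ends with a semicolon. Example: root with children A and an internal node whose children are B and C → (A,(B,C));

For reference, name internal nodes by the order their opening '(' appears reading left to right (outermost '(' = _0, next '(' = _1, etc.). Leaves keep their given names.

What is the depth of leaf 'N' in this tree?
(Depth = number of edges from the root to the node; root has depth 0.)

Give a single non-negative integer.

Newick: (((S,L,E,T),F,H),(Y,N));
Naming internals by '(' encounter order: outermost '(' = _0, next = _1, ...
Query node: N
Path from root: _0 -> _3 -> N
Depth of N: 2 (number of edges from root)

Answer: 2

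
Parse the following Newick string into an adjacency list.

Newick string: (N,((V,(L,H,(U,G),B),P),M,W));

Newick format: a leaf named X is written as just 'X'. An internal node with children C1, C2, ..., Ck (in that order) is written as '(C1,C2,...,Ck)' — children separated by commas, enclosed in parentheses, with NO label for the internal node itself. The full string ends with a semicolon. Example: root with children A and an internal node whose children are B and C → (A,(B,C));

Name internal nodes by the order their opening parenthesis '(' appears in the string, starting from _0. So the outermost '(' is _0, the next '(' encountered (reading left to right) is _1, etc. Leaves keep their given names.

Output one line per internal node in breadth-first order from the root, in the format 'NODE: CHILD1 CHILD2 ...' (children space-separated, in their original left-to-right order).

Input: (N,((V,(L,H,(U,G),B),P),M,W));
Scanning left-to-right, naming '(' by encounter order:
  pos 0: '(' -> open internal node _0 (depth 1)
  pos 3: '(' -> open internal node _1 (depth 2)
  pos 4: '(' -> open internal node _2 (depth 3)
  pos 7: '(' -> open internal node _3 (depth 4)
  pos 12: '(' -> open internal node _4 (depth 5)
  pos 16: ')' -> close internal node _4 (now at depth 4)
  pos 19: ')' -> close internal node _3 (now at depth 3)
  pos 22: ')' -> close internal node _2 (now at depth 2)
  pos 27: ')' -> close internal node _1 (now at depth 1)
  pos 28: ')' -> close internal node _0 (now at depth 0)
Total internal nodes: 5
BFS adjacency from root:
  _0: N _1
  _1: _2 M W
  _2: V _3 P
  _3: L H _4 B
  _4: U G

Answer: _0: N _1
_1: _2 M W
_2: V _3 P
_3: L H _4 B
_4: U G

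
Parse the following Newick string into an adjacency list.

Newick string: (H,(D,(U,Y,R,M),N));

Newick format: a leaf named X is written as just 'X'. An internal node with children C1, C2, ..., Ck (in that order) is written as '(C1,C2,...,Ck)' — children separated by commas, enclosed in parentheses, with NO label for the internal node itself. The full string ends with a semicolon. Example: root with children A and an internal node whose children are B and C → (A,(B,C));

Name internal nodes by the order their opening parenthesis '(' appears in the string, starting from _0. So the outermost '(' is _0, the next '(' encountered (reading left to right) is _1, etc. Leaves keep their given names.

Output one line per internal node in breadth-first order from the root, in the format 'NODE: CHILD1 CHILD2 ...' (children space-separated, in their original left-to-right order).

Input: (H,(D,(U,Y,R,M),N));
Scanning left-to-right, naming '(' by encounter order:
  pos 0: '(' -> open internal node _0 (depth 1)
  pos 3: '(' -> open internal node _1 (depth 2)
  pos 6: '(' -> open internal node _2 (depth 3)
  pos 14: ')' -> close internal node _2 (now at depth 2)
  pos 17: ')' -> close internal node _1 (now at depth 1)
  pos 18: ')' -> close internal node _0 (now at depth 0)
Total internal nodes: 3
BFS adjacency from root:
  _0: H _1
  _1: D _2 N
  _2: U Y R M

Answer: _0: H _1
_1: D _2 N
_2: U Y R M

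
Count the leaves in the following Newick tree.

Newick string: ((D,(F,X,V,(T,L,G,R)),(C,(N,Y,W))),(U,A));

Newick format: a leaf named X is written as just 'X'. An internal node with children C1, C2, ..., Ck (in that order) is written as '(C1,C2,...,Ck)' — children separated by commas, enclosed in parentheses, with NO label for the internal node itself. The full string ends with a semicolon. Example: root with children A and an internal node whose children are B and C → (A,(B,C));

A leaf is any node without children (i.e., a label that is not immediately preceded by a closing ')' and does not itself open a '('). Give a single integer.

Newick: ((D,(F,X,V,(T,L,G,R)),(C,(N,Y,W))),(U,A));
Scan left-to-right; a leaf is any maximal label run not followed by '(':
  pos 2: leaf 'D' → count = 1
  pos 5: leaf 'F' → count = 2
  pos 7: leaf 'X' → count = 3
  pos 9: leaf 'V' → count = 4
  pos 12: leaf 'T' → count = 5
  pos 14: leaf 'L' → count = 6
  pos 16: leaf 'G' → count = 7
  pos 18: leaf 'R' → count = 8
  pos 23: leaf 'C' → count = 9
  pos 26: leaf 'N' → count = 10
  pos 28: leaf 'Y' → count = 11
  pos 30: leaf 'W' → count = 12
  pos 36: leaf 'U' → count = 13
  pos 38: leaf 'A' → count = 14
Total leaves: 14

Answer: 14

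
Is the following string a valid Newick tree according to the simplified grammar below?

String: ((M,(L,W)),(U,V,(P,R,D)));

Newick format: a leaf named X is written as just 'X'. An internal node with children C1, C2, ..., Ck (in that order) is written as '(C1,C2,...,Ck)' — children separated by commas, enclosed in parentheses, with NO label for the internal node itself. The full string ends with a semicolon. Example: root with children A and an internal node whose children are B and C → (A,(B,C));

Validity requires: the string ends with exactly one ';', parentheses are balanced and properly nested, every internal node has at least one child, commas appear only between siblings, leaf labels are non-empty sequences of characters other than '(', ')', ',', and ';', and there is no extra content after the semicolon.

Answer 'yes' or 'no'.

Answer: yes

Derivation:
Input: ((M,(L,W)),(U,V,(P,R,D)));
Paren balance: 5 '(' vs 5 ')' OK
Ends with single ';': True
Full parse: OK
Valid: True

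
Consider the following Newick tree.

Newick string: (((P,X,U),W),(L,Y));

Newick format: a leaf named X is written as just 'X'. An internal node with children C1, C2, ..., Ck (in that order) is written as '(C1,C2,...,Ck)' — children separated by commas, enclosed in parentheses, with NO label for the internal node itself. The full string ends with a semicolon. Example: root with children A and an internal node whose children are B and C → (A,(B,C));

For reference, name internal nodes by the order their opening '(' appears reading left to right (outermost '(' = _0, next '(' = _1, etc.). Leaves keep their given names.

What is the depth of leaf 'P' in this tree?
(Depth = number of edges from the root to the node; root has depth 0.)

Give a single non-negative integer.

Newick: (((P,X,U),W),(L,Y));
Naming internals by '(' encounter order: outermost '(' = _0, next = _1, ...
Query node: P
Path from root: _0 -> _1 -> _2 -> P
Depth of P: 3 (number of edges from root)

Answer: 3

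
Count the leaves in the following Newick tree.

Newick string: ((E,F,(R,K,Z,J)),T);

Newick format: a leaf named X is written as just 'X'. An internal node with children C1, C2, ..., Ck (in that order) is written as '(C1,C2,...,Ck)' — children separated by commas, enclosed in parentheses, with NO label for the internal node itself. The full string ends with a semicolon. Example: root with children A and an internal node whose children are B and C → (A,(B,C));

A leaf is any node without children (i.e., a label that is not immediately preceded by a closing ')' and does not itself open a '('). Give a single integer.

Newick: ((E,F,(R,K,Z,J)),T);
Scan left-to-right; a leaf is any maximal label run not followed by '(':
  pos 2: leaf 'E' → count = 1
  pos 4: leaf 'F' → count = 2
  pos 7: leaf 'R' → count = 3
  pos 9: leaf 'K' → count = 4
  pos 11: leaf 'Z' → count = 5
  pos 13: leaf 'J' → count = 6
  pos 17: leaf 'T' → count = 7
Total leaves: 7

Answer: 7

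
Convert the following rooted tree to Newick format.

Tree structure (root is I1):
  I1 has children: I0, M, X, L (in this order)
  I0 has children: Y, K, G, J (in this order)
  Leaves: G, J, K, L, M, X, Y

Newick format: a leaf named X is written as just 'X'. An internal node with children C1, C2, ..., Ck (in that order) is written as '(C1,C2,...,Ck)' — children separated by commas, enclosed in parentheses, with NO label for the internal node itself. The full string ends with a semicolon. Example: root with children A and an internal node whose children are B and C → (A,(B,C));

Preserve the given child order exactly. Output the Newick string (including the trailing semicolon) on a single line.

internal I1 with children ['I0', 'M', 'X', 'L']
  internal I0 with children ['Y', 'K', 'G', 'J']
    leaf 'Y' → 'Y'
    leaf 'K' → 'K'
    leaf 'G' → 'G'
    leaf 'J' → 'J'
  → '(Y,K,G,J)'
  leaf 'M' → 'M'
  leaf 'X' → 'X'
  leaf 'L' → 'L'
→ '((Y,K,G,J),M,X,L)'
Final: ((Y,K,G,J),M,X,L);

Answer: ((Y,K,G,J),M,X,L);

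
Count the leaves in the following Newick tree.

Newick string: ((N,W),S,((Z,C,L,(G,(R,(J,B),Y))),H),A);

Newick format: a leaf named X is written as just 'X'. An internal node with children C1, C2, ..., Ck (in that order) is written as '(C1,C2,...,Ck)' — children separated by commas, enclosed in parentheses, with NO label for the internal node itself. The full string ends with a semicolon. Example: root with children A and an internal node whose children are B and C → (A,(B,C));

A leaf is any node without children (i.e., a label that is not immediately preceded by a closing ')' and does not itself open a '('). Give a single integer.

Answer: 13

Derivation:
Newick: ((N,W),S,((Z,C,L,(G,(R,(J,B),Y))),H),A);
Scan left-to-right; a leaf is any maximal label run not followed by '(':
  pos 2: leaf 'N' → count = 1
  pos 4: leaf 'W' → count = 2
  pos 7: leaf 'S' → count = 3
  pos 11: leaf 'Z' → count = 4
  pos 13: leaf 'C' → count = 5
  pos 15: leaf 'L' → count = 6
  pos 18: leaf 'G' → count = 7
  pos 21: leaf 'R' → count = 8
  pos 24: leaf 'J' → count = 9
  pos 26: leaf 'B' → count = 10
  pos 29: leaf 'Y' → count = 11
  pos 34: leaf 'H' → count = 12
  pos 37: leaf 'A' → count = 13
Total leaves: 13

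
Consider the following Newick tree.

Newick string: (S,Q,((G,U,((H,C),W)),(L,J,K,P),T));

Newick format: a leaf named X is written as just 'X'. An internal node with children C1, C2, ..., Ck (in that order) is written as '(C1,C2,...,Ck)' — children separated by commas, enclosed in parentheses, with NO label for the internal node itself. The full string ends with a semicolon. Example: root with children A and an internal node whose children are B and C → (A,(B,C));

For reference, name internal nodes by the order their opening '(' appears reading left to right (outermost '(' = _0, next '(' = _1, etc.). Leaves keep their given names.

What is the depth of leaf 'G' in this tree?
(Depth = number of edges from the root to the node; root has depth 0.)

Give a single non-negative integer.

Newick: (S,Q,((G,U,((H,C),W)),(L,J,K,P),T));
Naming internals by '(' encounter order: outermost '(' = _0, next = _1, ...
Query node: G
Path from root: _0 -> _1 -> _2 -> G
Depth of G: 3 (number of edges from root)

Answer: 3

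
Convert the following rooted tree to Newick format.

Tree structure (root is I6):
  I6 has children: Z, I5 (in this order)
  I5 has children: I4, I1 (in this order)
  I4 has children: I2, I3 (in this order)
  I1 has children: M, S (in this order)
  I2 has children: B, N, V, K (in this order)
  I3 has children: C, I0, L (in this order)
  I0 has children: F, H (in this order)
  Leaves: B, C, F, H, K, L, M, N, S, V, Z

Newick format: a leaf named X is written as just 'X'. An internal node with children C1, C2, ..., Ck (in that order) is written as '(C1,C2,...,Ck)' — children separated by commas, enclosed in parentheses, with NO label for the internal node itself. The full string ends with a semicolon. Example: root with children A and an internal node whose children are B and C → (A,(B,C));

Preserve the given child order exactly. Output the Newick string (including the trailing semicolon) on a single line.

Answer: (Z,(((B,N,V,K),(C,(F,H),L)),(M,S)));

Derivation:
internal I6 with children ['Z', 'I5']
  leaf 'Z' → 'Z'
  internal I5 with children ['I4', 'I1']
    internal I4 with children ['I2', 'I3']
      internal I2 with children ['B', 'N', 'V', 'K']
        leaf 'B' → 'B'
        leaf 'N' → 'N'
        leaf 'V' → 'V'
        leaf 'K' → 'K'
      → '(B,N,V,K)'
      internal I3 with children ['C', 'I0', 'L']
        leaf 'C' → 'C'
        internal I0 with children ['F', 'H']
          leaf 'F' → 'F'
          leaf 'H' → 'H'
        → '(F,H)'
        leaf 'L' → 'L'
      → '(C,(F,H),L)'
    → '((B,N,V,K),(C,(F,H),L))'
    internal I1 with children ['M', 'S']
      leaf 'M' → 'M'
      leaf 'S' → 'S'
    → '(M,S)'
  → '(((B,N,V,K),(C,(F,H),L)),(M,S))'
→ '(Z,(((B,N,V,K),(C,(F,H),L)),(M,S)))'
Final: (Z,(((B,N,V,K),(C,(F,H),L)),(M,S)));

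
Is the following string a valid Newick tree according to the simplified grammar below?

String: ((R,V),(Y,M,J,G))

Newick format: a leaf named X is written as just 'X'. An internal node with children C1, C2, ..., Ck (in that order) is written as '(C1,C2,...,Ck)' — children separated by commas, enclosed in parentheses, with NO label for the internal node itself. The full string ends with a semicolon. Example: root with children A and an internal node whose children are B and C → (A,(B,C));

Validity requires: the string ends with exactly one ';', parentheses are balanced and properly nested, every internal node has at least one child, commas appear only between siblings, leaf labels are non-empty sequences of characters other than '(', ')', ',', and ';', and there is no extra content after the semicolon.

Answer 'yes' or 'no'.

Input: ((R,V),(Y,M,J,G))
Paren balance: 3 '(' vs 3 ')' OK
Ends with single ';': False
Full parse: FAILS (must end with ;)
Valid: False

Answer: no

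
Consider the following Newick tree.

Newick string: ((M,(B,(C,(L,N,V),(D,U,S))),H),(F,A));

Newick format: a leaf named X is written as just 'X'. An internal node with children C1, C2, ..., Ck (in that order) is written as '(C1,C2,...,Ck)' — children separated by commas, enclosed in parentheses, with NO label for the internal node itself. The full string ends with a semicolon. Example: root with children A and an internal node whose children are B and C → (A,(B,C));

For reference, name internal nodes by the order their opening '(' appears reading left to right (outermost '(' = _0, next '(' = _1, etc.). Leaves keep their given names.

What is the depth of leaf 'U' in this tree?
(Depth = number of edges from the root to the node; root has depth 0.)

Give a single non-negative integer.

Newick: ((M,(B,(C,(L,N,V),(D,U,S))),H),(F,A));
Naming internals by '(' encounter order: outermost '(' = _0, next = _1, ...
Query node: U
Path from root: _0 -> _1 -> _2 -> _3 -> _5 -> U
Depth of U: 5 (number of edges from root)

Answer: 5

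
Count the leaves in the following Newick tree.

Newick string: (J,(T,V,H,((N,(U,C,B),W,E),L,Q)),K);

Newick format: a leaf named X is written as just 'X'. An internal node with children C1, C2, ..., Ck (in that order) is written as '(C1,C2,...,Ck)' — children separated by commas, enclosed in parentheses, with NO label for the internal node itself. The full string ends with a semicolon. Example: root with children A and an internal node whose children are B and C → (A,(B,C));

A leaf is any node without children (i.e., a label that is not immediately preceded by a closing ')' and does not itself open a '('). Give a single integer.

Answer: 13

Derivation:
Newick: (J,(T,V,H,((N,(U,C,B),W,E),L,Q)),K);
Scan left-to-right; a leaf is any maximal label run not followed by '(':
  pos 1: leaf 'J' → count = 1
  pos 4: leaf 'T' → count = 2
  pos 6: leaf 'V' → count = 3
  pos 8: leaf 'H' → count = 4
  pos 12: leaf 'N' → count = 5
  pos 15: leaf 'U' → count = 6
  pos 17: leaf 'C' → count = 7
  pos 19: leaf 'B' → count = 8
  pos 22: leaf 'W' → count = 9
  pos 24: leaf 'E' → count = 10
  pos 27: leaf 'L' → count = 11
  pos 29: leaf 'Q' → count = 12
  pos 33: leaf 'K' → count = 13
Total leaves: 13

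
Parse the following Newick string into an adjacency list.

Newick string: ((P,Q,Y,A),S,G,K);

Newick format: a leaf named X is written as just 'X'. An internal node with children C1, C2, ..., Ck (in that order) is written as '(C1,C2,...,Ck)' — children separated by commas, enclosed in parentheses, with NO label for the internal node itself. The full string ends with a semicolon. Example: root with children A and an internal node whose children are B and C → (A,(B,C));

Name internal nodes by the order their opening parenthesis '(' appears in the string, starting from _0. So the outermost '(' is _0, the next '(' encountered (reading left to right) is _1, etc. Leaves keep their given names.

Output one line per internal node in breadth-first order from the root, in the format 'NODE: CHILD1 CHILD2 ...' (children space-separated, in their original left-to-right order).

Input: ((P,Q,Y,A),S,G,K);
Scanning left-to-right, naming '(' by encounter order:
  pos 0: '(' -> open internal node _0 (depth 1)
  pos 1: '(' -> open internal node _1 (depth 2)
  pos 9: ')' -> close internal node _1 (now at depth 1)
  pos 16: ')' -> close internal node _0 (now at depth 0)
Total internal nodes: 2
BFS adjacency from root:
  _0: _1 S G K
  _1: P Q Y A

Answer: _0: _1 S G K
_1: P Q Y A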